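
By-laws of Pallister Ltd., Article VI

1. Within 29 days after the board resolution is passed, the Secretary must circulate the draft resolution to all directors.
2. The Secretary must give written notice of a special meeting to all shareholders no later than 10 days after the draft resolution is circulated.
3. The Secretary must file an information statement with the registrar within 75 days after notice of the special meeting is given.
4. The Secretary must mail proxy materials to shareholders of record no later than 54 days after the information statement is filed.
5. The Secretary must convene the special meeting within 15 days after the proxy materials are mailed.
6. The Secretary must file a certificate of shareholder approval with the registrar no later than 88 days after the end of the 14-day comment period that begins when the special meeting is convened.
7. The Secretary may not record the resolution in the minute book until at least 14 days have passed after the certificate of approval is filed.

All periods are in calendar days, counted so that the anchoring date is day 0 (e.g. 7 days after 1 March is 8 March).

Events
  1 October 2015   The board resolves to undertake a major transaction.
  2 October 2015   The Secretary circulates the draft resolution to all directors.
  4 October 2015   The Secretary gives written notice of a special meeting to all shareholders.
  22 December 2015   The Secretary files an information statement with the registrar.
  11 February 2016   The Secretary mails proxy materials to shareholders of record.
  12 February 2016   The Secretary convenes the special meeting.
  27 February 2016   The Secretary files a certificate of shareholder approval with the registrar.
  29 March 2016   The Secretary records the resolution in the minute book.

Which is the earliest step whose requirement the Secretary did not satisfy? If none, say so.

Step 3

Step 1 — counting 29 days from 1 October 2015 (when the board resolution is passed) gives a deadline of 30 October 2015; 2 October 2015 is within that limit.
Step 2 — counting 10 days from 2 October 2015 (when the draft resolution is circulated) gives a deadline of 12 October 2015; completed 4 October 2015, before the deadline.
Step 3 — counting 75 days from 4 October 2015 (when notice of the special meeting is given) gives a deadline of 18 December 2015; not done until 22 December 2015, 4 days after the deadline.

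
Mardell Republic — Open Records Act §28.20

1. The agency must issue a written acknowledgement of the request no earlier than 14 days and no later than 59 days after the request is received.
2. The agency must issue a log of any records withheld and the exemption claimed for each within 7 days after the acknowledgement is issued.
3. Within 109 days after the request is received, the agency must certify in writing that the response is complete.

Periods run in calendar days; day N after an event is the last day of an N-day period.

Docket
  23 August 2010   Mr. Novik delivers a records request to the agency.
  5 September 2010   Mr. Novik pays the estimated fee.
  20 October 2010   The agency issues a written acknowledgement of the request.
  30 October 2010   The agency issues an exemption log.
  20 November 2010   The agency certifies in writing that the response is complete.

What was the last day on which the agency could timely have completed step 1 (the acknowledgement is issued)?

21 October 2010

Step 1 runs from 23 August 2010, when the request is received. The window is 14–59 days after 23 August 2010; it closes on 21 October 2010.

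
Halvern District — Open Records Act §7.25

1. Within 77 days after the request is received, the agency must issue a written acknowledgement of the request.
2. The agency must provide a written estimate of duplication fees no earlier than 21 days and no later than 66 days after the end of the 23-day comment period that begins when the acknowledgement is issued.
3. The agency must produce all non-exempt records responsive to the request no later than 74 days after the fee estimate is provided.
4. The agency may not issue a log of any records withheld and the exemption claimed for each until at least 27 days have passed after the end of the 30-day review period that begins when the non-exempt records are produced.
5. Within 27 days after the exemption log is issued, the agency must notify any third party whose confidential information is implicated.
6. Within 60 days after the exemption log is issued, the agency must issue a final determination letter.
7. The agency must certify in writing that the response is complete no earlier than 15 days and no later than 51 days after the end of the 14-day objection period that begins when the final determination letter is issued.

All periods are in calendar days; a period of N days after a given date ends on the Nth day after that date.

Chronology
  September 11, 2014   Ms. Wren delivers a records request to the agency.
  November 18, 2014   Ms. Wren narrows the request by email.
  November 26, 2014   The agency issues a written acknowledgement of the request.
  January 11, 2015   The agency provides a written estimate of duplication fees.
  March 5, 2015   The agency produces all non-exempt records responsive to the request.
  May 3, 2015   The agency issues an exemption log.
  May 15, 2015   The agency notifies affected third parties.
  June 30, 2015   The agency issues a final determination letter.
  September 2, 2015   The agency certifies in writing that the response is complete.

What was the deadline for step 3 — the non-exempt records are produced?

March 26, 2015

Step 3 runs from January 11, 2015, when the fee estimate is provided. 74 days after January 11, 2015 is March 26, 2015.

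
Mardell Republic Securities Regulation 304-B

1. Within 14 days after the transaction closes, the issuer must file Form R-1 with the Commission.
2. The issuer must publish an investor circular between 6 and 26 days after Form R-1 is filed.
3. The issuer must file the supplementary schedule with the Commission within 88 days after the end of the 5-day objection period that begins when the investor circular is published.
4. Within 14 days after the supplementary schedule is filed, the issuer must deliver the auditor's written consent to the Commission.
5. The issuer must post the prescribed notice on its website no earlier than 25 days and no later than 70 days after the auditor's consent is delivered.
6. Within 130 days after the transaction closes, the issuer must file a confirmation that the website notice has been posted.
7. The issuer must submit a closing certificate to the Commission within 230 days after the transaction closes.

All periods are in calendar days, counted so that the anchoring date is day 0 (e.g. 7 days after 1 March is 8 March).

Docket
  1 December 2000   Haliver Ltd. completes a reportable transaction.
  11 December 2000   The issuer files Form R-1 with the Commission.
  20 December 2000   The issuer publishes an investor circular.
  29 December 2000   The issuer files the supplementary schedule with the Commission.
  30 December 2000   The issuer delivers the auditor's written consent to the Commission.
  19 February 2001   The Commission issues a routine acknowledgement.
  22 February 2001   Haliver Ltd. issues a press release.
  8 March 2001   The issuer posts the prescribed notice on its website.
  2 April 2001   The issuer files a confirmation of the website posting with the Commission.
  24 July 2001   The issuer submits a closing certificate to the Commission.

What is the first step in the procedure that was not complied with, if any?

Step 7

Step 1: 14 days after 1 December 2000 (when the transaction closes) is 15 December 2000; completed 11 December 2000, before the deadline.
Step 2: the window is 6–26 days after 11 December 2000 (when Form R-1 is filed), so 17 December 2000 through 6 January 2001; done 20 December 2000 — within the window.
Step 3: 88 days after 25 December 2000 (end of the 5-day objection period, which began when the investor circular is published on 20 December 2000) is 23 March 2001; 29 December 2000 is within that limit.
Step 4: 14 days after 29 December 2000 (when the supplementary schedule is filed) is 12 January 2001; 30 December 2000 is within that limit.
Step 5: the window is 25–70 days after 30 December 2000 (when the auditor's consent is delivered), so 24 January 2001 through 10 March 2001; 8 March 2001 falls inside that range.
Step 6: 130 days after 1 December 2000 (when the transaction closes) is 10 April 2001; completed 2 April 2001, before the deadline.
Step 7: 230 days after 1 December 2000 (when the transaction closes) is 19 July 2001; not done until 24 July 2001, 5 days after the deadline.
Later steps need not be reached.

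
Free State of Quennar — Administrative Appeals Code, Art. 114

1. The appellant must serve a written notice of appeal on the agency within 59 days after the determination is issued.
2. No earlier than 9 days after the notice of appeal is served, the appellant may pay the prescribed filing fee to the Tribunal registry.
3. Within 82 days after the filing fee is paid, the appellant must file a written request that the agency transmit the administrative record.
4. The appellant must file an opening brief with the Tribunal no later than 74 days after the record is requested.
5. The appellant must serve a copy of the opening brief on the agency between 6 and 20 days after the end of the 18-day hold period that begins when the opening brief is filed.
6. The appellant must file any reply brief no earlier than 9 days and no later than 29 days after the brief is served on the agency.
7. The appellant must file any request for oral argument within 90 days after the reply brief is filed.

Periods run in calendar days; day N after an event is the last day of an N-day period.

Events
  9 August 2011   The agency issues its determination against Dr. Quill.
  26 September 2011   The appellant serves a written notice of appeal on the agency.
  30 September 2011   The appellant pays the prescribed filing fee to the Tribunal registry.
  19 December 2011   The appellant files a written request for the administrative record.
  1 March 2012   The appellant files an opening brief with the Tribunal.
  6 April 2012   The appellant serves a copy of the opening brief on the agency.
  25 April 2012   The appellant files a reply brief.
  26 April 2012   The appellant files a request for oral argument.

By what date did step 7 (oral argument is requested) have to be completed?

Step 7 runs from 25 April 2012, when the reply brief is filed. 90 days after 25 April 2012 is 24 July 2012.

24 July 2012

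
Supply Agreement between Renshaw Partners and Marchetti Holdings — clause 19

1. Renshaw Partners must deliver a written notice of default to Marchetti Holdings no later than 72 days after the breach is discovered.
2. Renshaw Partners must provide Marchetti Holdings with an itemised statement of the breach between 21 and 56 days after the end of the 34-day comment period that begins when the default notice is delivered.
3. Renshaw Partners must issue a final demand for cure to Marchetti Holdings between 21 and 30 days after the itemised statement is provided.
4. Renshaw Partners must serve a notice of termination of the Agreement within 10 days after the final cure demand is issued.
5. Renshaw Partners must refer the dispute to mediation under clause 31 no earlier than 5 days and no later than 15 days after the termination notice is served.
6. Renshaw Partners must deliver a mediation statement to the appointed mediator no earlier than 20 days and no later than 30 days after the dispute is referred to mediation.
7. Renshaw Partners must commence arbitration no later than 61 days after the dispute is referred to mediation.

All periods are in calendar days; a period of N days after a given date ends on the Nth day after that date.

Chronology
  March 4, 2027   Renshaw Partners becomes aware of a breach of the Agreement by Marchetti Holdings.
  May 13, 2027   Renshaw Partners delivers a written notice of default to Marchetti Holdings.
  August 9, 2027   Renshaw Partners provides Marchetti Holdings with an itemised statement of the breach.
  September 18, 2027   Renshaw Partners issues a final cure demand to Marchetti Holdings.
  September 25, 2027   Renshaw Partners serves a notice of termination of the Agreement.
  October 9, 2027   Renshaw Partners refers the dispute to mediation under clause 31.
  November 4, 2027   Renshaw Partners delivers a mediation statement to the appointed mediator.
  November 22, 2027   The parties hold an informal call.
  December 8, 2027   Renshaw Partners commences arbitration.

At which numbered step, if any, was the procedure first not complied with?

Step 3

(1) due by March 4, 2027 + 72 days = May 15, 2027; May 13, 2027 is within that limit.
(2) the permitted window runs from June 16, 2027 + 21 = July 7, 2027 to June 16, 2027 + 56 = August 11, 2027; done August 9, 2027, which is between those dates.
(3) the permitted window runs from August 9, 2027 + 21 = August 30, 2027 to August 9, 2027 + 30 = September 8, 2027; September 18, 2027 is 10 days past the end of the window.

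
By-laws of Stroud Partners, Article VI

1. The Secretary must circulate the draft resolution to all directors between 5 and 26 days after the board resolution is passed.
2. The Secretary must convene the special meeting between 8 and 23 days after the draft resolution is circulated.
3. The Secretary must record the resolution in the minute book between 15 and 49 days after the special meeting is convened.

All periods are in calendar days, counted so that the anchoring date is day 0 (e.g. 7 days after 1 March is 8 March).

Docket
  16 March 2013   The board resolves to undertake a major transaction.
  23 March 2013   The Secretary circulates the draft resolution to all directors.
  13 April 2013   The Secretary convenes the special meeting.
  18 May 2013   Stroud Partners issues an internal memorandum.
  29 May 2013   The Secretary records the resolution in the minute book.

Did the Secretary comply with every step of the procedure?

Yes

(1) the permitted window runs from 16 March 2013 + 5 = 21 March 2013 to 16 March 2013 + 26 = 11 April 2013; done 23 March 2013, which is between those dates.
(2) the permitted window runs from 23 March 2013 + 8 = 31 March 2013 to 23 March 2013 + 23 = 15 April 2013; done 13 April 2013 — within the window.
(3) the permitted window runs from 13 April 2013 + 15 = 28 April 2013 to 13 April 2013 + 49 = 1 June 2013; done 29 May 2013, which is between those dates.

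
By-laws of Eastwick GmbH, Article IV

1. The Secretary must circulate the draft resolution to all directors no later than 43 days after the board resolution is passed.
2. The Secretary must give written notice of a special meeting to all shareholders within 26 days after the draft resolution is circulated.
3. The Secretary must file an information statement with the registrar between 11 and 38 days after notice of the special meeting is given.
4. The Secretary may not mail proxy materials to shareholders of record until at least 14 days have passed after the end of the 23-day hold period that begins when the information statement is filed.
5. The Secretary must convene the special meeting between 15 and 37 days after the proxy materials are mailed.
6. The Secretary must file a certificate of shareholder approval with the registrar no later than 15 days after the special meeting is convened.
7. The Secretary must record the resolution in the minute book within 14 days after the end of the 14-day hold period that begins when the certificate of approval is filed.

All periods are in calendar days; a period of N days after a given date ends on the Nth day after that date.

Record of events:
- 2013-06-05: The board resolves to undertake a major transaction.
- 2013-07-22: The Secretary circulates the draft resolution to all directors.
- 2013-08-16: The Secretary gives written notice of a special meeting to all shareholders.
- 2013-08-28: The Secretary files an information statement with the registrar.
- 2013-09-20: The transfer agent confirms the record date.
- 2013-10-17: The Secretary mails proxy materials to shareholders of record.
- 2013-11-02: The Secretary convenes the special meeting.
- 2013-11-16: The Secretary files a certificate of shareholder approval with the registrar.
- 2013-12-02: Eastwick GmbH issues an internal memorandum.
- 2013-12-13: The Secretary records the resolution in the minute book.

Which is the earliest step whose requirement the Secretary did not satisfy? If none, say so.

(1) due by 2013-06-05 + 43 days = 2013-07-18; not done until 2013-07-22, 4 days after the deadline.
Later steps need not be reached.

Step 1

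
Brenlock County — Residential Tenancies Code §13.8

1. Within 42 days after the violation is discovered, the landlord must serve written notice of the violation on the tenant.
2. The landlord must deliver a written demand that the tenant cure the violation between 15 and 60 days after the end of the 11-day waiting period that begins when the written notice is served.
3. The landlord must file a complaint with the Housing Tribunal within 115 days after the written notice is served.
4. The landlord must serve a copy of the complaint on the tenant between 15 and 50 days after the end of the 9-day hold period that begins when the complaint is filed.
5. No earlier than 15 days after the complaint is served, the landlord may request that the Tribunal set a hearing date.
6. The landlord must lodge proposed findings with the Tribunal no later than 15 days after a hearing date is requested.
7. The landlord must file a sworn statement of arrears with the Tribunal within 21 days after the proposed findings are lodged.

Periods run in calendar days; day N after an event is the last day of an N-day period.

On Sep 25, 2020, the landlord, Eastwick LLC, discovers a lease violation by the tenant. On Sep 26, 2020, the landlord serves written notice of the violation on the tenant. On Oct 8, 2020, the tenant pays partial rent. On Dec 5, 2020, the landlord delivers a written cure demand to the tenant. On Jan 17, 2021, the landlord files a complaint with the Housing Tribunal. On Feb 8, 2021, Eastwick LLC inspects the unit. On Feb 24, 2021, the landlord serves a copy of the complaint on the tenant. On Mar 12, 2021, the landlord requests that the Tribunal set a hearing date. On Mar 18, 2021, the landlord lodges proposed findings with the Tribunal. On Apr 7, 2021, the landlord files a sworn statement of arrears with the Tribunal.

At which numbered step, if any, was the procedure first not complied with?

Step 1 — counting 42 days from Sep 25, 2020 (when the violation is discovered) gives a deadline of Nov 6, 2020; Sep 26, 2020 is within that limit.
Step 2 — 15 and 60 days from Oct 7, 2020 (end of the 11-day waiting period, which began when the written notice is served on Sep 26, 2020) are Oct 22, 2020 and Dec 6, 2020 respectively; Dec 5, 2020 falls inside that range.
Step 3 — counting 115 days from Sep 26, 2020 (when the written notice is served) gives a deadline of Jan 19, 2021; Jan 17, 2021 is within that limit.
Step 4 — 15 and 50 days from Jan 26, 2021 (end of the 9-day hold period, which began when the complaint is filed on Jan 17, 2021) are Feb 10, 2021 and Mar 17, 2021 respectively; done Feb 24, 2021 — within the window.
Step 5 — must wait 15 days from Feb 24, 2021 (when the complaint is served), so not before Mar 11, 2021; done Mar 12, 2021 — permitted.
Step 6 — counting 15 days from Mar 12, 2021 (when a hearing date is requested) gives a deadline of Mar 27, 2021; Mar 18, 2021 is within that limit.
Step 7 — counting 21 days from Mar 18, 2021 (when the proposed findings are lodged) gives a deadline of Apr 8, 2021; Apr 7, 2021 is within that limit.

None — every step was satisfied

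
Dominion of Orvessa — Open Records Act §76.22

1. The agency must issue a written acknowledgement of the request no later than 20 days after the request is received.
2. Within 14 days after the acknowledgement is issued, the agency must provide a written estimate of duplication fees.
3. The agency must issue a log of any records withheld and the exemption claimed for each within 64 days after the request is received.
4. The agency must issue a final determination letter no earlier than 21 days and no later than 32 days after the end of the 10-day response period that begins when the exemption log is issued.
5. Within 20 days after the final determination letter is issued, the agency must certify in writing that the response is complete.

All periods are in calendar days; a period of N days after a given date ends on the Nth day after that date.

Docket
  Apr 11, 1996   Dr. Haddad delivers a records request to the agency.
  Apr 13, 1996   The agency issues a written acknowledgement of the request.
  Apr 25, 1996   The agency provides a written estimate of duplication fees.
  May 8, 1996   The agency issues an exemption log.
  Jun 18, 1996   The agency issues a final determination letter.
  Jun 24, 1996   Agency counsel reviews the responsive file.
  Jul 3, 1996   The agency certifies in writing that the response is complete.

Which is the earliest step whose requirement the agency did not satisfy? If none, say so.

None — every step was satisfied

(1) due by Apr 11, 1996 + 20 days = May 1, 1996; Apr 13, 1996 is within that limit.
(2) due by Apr 13, 1996 + 14 days = Apr 27, 1996; completed Apr 25, 1996, before the deadline.
(3) due by Apr 11, 1996 + 64 days = Jun 14, 1996; completed May 8, 1996, before the deadline.
(4) the permitted window runs from May 18, 1996 + 21 = Jun 8, 1996 to May 18, 1996 + 32 = Jun 19, 1996; done Jun 18, 1996 — within the window.
(5) due by Jun 18, 1996 + 20 days = Jul 8, 1996; completed Jul 3, 1996, before the deadline.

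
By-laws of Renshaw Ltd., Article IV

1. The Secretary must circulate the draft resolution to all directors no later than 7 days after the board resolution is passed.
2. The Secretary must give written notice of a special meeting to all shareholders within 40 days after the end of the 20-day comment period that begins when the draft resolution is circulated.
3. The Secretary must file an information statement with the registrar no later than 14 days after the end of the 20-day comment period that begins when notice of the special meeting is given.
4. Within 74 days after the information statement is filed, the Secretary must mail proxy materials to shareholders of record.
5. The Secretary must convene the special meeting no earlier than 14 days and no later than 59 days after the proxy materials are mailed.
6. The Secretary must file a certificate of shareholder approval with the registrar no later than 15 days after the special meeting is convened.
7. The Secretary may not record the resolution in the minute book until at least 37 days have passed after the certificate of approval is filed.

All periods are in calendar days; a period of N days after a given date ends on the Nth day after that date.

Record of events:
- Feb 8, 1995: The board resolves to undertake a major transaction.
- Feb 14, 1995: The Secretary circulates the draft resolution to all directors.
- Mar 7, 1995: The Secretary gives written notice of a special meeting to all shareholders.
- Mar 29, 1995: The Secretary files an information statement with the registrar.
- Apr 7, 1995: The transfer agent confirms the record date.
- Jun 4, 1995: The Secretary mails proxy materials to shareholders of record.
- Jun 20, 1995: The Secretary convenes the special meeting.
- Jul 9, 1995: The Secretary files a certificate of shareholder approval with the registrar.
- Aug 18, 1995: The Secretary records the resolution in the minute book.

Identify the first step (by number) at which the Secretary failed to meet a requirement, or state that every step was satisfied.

Step 1 — counting 7 days from Feb 8, 1995 (when the board resolution is passed) gives a deadline of Feb 15, 1995; Feb 14, 1995 is within that limit.
Step 2 — counting 40 days from Mar 6, 1995 (end of the 20-day comment period, which began when the draft resolution is circulated on Feb 14, 1995) gives a deadline of Apr 15, 1995; completed Mar 7, 1995, before the deadline.
Step 3 — counting 14 days from Mar 27, 1995 (end of the 20-day comment period, which began when notice of the special meeting is given on Mar 7, 1995) gives a deadline of Apr 10, 1995; completed Mar 29, 1995, before the deadline.
Step 4 — counting 74 days from Mar 29, 1995 (when the information statement is filed) gives a deadline of Jun 11, 1995; done Jun 4, 1995 — timely.
Step 5 — 14 and 59 days from Jun 4, 1995 (when the proxy materials are mailed) are Jun 18, 1995 and Aug 2, 1995 respectively; Jun 20, 1995 falls inside that range.
Step 6 — counting 15 days from Jun 20, 1995 (when the special meeting is convened) gives a deadline of Jul 5, 1995; not done until Jul 9, 1995, 4 days after the deadline.
That is the first point of non-compliance.

Step 6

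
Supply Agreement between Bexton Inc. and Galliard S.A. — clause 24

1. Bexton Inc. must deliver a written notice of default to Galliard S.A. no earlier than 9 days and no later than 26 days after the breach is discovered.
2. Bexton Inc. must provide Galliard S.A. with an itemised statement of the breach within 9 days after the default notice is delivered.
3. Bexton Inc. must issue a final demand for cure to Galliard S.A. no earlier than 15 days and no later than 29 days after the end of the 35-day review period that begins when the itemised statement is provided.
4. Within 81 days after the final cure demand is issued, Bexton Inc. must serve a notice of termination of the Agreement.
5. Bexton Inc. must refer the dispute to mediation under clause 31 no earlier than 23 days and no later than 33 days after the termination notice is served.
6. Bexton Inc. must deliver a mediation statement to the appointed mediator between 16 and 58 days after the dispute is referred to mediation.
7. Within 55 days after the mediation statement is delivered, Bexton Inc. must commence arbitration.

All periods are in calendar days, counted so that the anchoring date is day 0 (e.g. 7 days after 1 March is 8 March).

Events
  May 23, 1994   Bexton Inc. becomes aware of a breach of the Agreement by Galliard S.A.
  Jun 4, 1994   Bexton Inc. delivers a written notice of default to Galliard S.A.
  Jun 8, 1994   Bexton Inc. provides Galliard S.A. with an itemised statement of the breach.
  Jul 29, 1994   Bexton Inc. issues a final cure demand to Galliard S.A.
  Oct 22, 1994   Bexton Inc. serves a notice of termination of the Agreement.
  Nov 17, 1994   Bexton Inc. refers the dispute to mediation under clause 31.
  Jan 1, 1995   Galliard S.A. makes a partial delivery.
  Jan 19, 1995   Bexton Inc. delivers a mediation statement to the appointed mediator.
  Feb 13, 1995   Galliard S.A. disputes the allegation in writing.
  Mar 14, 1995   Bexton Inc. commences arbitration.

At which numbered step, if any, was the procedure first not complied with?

Step 4

(1) the permitted window runs from May 23, 1994 + 9 = Jun 1, 1994 to May 23, 1994 + 26 = Jun 18, 1994; done Jun 4, 1994, which is between those dates.
(2) due by Jun 4, 1994 + 9 days = Jun 13, 1994; done Jun 8, 1994 — timely.
(3) the permitted window runs from Jul 13, 1994 + 15 = Jul 28, 1994 to Jul 13, 1994 + 29 = Aug 11, 1994; Jul 29, 1994 falls inside that range.
(4) due by Jul 29, 1994 + 81 days = Oct 18, 1994; Oct 22, 1994 misses that deadline by 4 days.
The analysis stops there.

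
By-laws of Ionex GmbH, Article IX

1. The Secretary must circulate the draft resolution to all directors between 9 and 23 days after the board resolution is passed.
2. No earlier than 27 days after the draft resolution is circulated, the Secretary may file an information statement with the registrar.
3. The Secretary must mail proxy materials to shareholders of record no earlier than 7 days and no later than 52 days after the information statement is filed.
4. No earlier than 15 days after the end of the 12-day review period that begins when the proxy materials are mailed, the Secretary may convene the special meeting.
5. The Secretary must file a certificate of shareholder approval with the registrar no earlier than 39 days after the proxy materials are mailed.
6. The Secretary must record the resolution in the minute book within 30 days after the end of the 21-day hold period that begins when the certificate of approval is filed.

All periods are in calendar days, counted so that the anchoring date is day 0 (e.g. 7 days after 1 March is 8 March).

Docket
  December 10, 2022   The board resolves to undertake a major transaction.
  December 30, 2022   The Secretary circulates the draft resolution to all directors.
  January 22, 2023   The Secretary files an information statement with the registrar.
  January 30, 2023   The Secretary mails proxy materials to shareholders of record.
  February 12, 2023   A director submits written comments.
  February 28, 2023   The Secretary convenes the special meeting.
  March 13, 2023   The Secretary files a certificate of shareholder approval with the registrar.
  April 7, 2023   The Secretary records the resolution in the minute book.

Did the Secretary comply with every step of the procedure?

No

Step 1: the window is 9–23 days after December 10, 2022 (when the board resolution is passed), so December 19, 2022 through January 2, 2023; December 30, 2022 falls inside that range.
Step 2: the earliest permitted date is 27 days after December 30, 2022 (when the draft resolution is circulated), i.e. January 26, 2023; acted on January 22, 2023, 4 days prematurely.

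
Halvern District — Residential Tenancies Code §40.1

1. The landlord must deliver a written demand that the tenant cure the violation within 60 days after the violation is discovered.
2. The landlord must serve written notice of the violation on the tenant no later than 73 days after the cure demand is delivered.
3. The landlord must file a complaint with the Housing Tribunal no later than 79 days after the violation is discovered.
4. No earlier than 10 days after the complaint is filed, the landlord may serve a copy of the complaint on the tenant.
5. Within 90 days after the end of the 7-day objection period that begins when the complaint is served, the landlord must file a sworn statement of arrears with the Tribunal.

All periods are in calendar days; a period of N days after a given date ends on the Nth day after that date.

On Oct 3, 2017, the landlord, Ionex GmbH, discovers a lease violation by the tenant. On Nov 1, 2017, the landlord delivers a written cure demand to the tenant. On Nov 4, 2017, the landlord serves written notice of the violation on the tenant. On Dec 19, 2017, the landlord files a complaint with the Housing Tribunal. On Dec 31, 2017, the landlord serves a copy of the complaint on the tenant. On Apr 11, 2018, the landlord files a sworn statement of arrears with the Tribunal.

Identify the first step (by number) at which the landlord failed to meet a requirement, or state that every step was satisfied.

Step 5

Step 1: 60 days after Oct 3, 2017 (when the violation is discovered) is Dec 2, 2017; done Nov 1, 2017 — timely.
Step 2: 73 days after Nov 1, 2017 (when the cure demand is delivered) is Jan 13, 2018; completed Nov 4, 2017, before the deadline.
Step 3: 79 days after Oct 3, 2017 (when the violation is discovered) is Dec 21, 2017; done Dec 19, 2017 — timely.
Step 4: the earliest permitted date is 10 days after Dec 19, 2017 (when the complaint is filed), i.e. Dec 29, 2017; done Dec 31, 2017, after the minimum wait.
Step 5: 90 days after Jan 7, 2018 (end of the 7-day objection period, which began when the complaint is served on Dec 31, 2017) is Apr 7, 2018; not done until Apr 11, 2018, 4 days after the deadline.
That is the first point of non-compliance.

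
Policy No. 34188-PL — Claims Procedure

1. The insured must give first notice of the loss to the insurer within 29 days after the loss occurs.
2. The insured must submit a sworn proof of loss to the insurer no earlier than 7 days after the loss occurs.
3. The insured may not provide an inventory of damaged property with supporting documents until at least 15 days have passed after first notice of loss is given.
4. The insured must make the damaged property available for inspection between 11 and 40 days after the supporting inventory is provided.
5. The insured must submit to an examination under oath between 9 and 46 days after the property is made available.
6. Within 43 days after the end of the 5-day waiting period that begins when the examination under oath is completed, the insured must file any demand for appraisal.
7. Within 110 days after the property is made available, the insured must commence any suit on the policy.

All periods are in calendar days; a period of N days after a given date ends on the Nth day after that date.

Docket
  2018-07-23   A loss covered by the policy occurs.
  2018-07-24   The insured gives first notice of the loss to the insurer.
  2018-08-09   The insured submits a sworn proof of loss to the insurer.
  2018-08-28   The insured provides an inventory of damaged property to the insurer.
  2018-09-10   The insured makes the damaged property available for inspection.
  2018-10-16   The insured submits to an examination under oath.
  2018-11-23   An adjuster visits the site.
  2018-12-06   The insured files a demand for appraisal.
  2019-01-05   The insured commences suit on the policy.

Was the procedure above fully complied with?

Step 1: 29 days after 2018-07-23 (when the loss occurs) is 2018-08-21; 2018-07-24 is within that limit.
Step 2: the earliest permitted date is 7 days after 2018-07-23 (when the loss occurs), i.e. 2018-07-30; 2018-08-09 is on or after that date.
Step 3: the earliest permitted date is 15 days after 2018-07-24 (when first notice of loss is given), i.e. 2018-08-08; done 2018-08-28 — permitted.
Step 4: the window is 11–40 days after 2018-08-28 (when the supporting inventory is provided), so 2018-09-08 through 2018-10-07; 2018-09-10 falls inside that range.
Step 5: the window is 9–46 days after 2018-09-10 (when the property is made available), so 2018-09-19 through 2018-10-26; 2018-10-16 falls inside that range.
Step 6: 43 days after 2018-10-21 (end of the 5-day waiting period, which began when the examination under oath is completed on 2018-10-16) is 2018-12-03; 2018-12-06 misses that deadline by 3 days.

No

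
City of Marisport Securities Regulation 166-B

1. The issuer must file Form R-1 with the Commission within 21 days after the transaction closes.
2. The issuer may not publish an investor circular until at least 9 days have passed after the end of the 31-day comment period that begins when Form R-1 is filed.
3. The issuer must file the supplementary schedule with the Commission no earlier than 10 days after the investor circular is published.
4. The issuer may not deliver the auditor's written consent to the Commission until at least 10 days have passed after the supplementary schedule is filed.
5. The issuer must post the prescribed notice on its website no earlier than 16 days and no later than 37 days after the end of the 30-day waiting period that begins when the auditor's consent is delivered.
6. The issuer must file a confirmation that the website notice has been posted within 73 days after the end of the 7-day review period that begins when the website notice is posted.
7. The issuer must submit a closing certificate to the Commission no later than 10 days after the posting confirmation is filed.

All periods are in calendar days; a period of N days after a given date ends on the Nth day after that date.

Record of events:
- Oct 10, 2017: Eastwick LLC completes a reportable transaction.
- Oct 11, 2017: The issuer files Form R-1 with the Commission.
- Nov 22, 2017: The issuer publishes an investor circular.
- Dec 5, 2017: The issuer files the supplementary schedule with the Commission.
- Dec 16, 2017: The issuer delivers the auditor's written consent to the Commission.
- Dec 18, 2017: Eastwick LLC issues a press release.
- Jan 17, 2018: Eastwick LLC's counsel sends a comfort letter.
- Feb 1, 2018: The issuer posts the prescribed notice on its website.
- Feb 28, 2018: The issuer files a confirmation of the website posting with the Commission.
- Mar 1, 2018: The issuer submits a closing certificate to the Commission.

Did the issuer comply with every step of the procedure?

Step 1: 21 days after Oct 10, 2017 (when the transaction closes) is Oct 31, 2017; Oct 11, 2017 is within that limit.
Step 2: the earliest permitted date is 9 days after Nov 11, 2017 (end of the 31-day comment period, which began when Form R-1 is filed on Oct 11, 2017), i.e. Nov 20, 2017; done Nov 22, 2017, after the minimum wait.
Step 3: the earliest permitted date is 10 days after Nov 22, 2017 (when the investor circular is published), i.e. Dec 2, 2017; done Dec 5, 2017, after the minimum wait.
Step 4: the earliest permitted date is 10 days after Dec 5, 2017 (when the supplementary schedule is filed), i.e. Dec 15, 2017; Dec 16, 2017 is on or after that date.
Step 5: the window is 16–37 days after Jan 15, 2018 (end of the 30-day waiting period, which began when the auditor's consent is delivered on Dec 16, 2017), so Jan 31, 2018 through Feb 21, 2018; Feb 1, 2018 falls inside that range.
Step 6: 73 days after Feb 8, 2018 (end of the 7-day review period, which began when the website notice is posted on Feb 1, 2018) is Apr 22, 2018; done Feb 28, 2018 — timely.
Step 7: 10 days after Feb 28, 2018 (when the posting confirmation is filed) is Mar 10, 2018; done Mar 1, 2018 — timely.

Yes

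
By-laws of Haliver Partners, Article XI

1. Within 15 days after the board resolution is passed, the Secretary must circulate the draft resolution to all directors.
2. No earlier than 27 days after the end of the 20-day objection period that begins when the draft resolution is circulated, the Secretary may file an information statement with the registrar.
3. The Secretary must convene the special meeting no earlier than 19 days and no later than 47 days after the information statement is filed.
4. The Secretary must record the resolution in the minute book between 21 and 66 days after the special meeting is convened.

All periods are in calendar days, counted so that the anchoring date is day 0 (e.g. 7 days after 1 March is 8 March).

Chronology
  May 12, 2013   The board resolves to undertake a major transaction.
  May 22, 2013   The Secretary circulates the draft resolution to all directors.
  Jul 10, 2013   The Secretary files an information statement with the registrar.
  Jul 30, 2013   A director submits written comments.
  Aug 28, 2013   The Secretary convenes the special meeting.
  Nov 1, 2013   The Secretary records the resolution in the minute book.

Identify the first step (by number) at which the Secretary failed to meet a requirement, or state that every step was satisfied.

Step 1: 15 days after May 12, 2013 (when the board resolution is passed) is May 27, 2013; done May 22, 2013 — timely.
Step 2: the earliest permitted date is 27 days after Jun 11, 2013 (end of the 20-day objection period, which began when the draft resolution is circulated on May 22, 2013), i.e. Jul 8, 2013; done Jul 10, 2013, after the minimum wait.
Step 3: the window is 19–47 days after Jul 10, 2013 (when the information statement is filed), so Jul 29, 2013 through Aug 26, 2013; Aug 28, 2013 is 2 days past the end of the window.
That is the first point of non-compliance.

Step 3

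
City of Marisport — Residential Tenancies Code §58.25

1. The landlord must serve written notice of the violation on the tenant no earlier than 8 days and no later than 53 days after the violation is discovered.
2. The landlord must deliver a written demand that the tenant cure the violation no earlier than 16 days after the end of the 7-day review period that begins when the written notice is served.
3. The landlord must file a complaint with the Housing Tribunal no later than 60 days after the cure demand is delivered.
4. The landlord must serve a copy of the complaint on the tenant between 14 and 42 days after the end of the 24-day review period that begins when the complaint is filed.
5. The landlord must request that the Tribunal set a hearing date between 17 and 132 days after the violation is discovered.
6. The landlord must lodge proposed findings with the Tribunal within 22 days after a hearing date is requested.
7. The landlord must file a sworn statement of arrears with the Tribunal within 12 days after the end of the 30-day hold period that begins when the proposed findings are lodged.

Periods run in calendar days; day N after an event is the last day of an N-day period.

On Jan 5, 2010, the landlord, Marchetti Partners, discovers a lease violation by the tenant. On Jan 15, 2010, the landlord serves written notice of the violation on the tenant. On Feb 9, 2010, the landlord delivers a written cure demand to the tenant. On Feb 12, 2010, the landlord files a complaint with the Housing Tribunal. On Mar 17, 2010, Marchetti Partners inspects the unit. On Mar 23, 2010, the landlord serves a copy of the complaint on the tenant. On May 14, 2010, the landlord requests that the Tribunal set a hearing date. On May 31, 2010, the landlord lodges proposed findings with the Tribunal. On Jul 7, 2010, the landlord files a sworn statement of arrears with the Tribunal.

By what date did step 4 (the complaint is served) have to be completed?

The complaint is filed on Feb 12, 2010; the 24-day review period therefore ends Mar 8, 2010, and step 4 runs from that date. The window is 14–42 days after Mar 8, 2010; it closes on Apr 19, 2010.

Apr 19, 2010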